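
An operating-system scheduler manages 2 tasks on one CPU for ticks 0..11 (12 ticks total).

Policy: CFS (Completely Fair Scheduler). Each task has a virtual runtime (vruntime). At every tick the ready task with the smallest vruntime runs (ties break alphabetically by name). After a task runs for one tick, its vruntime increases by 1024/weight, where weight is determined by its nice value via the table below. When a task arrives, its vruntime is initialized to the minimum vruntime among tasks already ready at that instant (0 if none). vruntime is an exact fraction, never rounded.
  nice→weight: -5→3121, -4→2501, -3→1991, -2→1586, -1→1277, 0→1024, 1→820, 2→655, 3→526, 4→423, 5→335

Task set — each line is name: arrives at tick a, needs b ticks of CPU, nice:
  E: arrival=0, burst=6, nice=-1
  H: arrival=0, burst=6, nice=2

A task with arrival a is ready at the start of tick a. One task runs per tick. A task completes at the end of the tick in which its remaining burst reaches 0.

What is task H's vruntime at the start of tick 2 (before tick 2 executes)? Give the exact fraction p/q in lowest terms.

t=0: vr[E=0 H=0] → run E
t=1: vr[E=1024/1277 H=0] → run H
t=2: vr[E=1024/1277 H=1024/655] → run E
t=3: vr[E=2048/1277 H=1024/655] → run H
t=4: vr[E=2048/1277 H=2048/655] → run E
t=5: vr[E=3072/1277 H=2048/655] → run E
t=6: vr[E=4096/1277 H=2048/655] → run H
t=7: vr[E=4096/1277 H=3072/655] → run E
t=8: vr[E=5120/1277 H=3072/655] → run E
t=9: vr[H=3072/655] → run H
t=10: vr[H=4096/655] → run H
t=11: vr[H=1024/131] → run H

vruntime(H, start of tick 2) = 1024/655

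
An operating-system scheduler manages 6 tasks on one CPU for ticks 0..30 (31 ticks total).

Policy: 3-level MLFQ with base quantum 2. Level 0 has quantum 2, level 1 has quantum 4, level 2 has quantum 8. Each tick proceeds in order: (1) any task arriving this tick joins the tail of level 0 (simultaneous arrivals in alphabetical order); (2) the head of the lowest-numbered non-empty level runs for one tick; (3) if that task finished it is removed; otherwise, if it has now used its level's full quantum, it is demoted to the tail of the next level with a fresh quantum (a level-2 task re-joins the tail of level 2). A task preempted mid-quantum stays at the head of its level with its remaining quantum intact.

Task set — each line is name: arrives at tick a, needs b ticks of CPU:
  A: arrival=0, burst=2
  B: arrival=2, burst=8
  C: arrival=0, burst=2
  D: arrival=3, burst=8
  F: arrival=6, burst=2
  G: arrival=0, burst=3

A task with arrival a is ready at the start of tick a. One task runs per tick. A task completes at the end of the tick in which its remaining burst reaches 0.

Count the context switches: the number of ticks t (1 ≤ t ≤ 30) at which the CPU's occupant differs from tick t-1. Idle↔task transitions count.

context switches = 11

t=0: L0/L1/L2 = ACG/-/- → run A
t=1: L0/L1/L2 = ACG/-/- → run A
t=2: L0/L1/L2 = CGB/-/- → run C
t=3: L0/L1/L2 = CGBD/-/- → run C
t=4: L0/L1/L2 = GBD/-/- → run G
t=5: L0/L1/L2 = GBD/-/- → run G
t=6: L0/L1/L2 = BDF/G/- → run B
t=7: L0/L1/L2 = BDF/G/- → run B
t=8: L0/L1/L2 = DF/GB/- → run D
t=9: L0/L1/L2 = DF/GB/- → run D
t=10: L0/L1/L2 = F/GBD/- → run F
t=11: L0/L1/L2 = F/GBD/- → run F
t=12: L0/L1/L2 = -/GBD/- → run G
t=13: L0/L1/L2 = -/BD/- → run B
t=14: L0/L1/L2 = -/BD/- → run B
t=15: L0/L1/L2 = -/BD/- → run B
t=16: L0/L1/L2 = -/BD/- → run B
t=17: L0/L1/L2 = -/D/B → run D
t=18: L0/L1/L2 = -/D/B → run D
t=19: L0/L1/L2 = -/D/B → run D
t=20: L0/L1/L2 = -/D/B → run D
t=21: L0/L1/L2 = -/-/BD → run B
t=22: L0/L1/L2 = -/-/BD → run B
t=23: L0/L1/L2 = -/-/D → run D
t=24: L0/L1/L2 = -/-/D → run D
t=25: (idle)
t=26: (idle)
t=27: (idle)
t=28: (idle)
t=29: (idle)
t=30: (idle)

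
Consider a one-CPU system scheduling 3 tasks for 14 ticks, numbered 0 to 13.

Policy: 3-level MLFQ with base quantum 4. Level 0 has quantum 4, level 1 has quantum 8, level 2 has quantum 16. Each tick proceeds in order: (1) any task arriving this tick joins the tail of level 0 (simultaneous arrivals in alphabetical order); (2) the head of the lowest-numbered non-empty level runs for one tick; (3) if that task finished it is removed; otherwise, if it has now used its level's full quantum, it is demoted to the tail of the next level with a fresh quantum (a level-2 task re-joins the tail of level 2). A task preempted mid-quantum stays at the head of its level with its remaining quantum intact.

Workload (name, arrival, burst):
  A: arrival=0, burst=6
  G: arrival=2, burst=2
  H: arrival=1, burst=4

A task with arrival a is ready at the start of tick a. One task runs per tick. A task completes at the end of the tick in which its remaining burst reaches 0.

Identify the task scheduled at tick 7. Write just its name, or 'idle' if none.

t=0: L0/L1/L2 = A/-/- → run A
t=1: L0/L1/L2 = AH/-/- → run A
t=2: L0/L1/L2 = AHG/-/- → run A
t=3: L0/L1/L2 = AHG/-/- → run A
t=4: L0/L1/L2 = HG/A/- → run H
t=5: L0/L1/L2 = HG/A/- → run H
t=6: L0/L1/L2 = HG/A/- → run H
t=7: L0/L1/L2 = HG/A/- → run H
t=8: L0/L1/L2 = G/A/- → run G
t=9: L0/L1/L2 = G/A/- → run G
t=10: L0/L1/L2 = -/A/- → run A
t=11: L0/L1/L2 = -/A/- → run A
t=12: (idle)
t=13: (idle)

running at tick 7 = H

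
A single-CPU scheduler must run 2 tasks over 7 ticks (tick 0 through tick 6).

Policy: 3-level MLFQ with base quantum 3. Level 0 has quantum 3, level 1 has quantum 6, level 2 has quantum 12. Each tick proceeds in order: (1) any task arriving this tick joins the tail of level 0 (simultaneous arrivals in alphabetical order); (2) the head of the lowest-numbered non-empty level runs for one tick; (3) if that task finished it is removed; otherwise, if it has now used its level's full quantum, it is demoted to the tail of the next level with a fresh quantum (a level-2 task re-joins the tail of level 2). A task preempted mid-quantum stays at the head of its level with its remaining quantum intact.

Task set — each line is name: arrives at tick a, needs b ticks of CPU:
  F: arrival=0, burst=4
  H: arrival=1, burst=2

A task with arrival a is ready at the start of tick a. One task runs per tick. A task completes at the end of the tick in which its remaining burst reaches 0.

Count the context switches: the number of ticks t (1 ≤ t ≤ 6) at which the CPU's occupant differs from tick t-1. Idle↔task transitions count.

context switches = 3

t=0: L0/L1/L2 = F/-/- → run F
t=1: L0/L1/L2 = FH/-/- → run F
t=2: L0/L1/L2 = FH/-/- → run F
t=3: L0/L1/L2 = H/F/- → run H
t=4: L0/L1/L2 = H/F/- → run H
t=5: L0/L1/L2 = -/F/- → run F
t=6: (idle)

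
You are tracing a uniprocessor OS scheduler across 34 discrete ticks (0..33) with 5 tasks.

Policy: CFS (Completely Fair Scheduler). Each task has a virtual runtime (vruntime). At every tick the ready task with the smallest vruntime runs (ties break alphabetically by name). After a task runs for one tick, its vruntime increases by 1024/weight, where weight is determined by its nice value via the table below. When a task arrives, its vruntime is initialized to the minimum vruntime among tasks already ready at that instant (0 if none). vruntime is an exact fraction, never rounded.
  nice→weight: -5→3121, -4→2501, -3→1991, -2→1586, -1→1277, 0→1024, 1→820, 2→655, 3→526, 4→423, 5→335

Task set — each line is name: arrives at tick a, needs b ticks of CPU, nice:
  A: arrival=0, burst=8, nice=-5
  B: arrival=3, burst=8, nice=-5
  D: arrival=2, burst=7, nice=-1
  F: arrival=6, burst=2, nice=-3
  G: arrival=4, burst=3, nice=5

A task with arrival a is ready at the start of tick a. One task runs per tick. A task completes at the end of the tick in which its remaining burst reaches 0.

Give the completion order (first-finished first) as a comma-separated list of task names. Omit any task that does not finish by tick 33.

t=0: vr[A=0] → run A
t=1: vr[A=1024/3121] → run A
t=2: vr[A=2048/3121 D=2048/3121] → run A
t=3: vr[A=3072/3121 B=2048/3121 D=2048/3121] → run B
t=4: vr[A=3072/3121 B=3072/3121 D=2048/3121 G=2048/3121] → run D
t=5: vr[A=3072/3121 B=3072/3121 D=5811200/3985517 G=2048/3121] → run G
t=6: vr[A=3072/3121 B=3072/3121 D=5811200/3985517 F=3072/3121 G=3881984/1045535] → run A
t=7: vr[A=4096/3121 B=3072/3121 D=5811200/3985517 F=3072/3121 G=3881984/1045535] → run B
t=8: vr[A=4096/3121 B=4096/3121 D=5811200/3985517 F=3072/3121 G=3881984/1045535] → run F
t=9: vr[A=4096/3121 B=4096/3121 D=5811200/3985517 F=9312256/6213911 G=3881984/1045535] → run A
t=10: vr[A=5120/3121 B=4096/3121 D=5811200/3985517 F=9312256/6213911 G=3881984/1045535] → run B
t=11: vr[A=5120/3121 B=5120/3121 D=5811200/3985517 F=9312256/6213911 G=3881984/1045535] → run D
t=12: vr[A=5120/3121 B=5120/3121 D=9007104/3985517 F=9312256/6213911 G=3881984/1045535] → run F
t=13: vr[A=5120/3121 B=5120/3121 D=9007104/3985517 G=3881984/1045535] → run A
t=14: vr[A=6144/3121 B=5120/3121 D=9007104/3985517 G=3881984/1045535] → run B
t=15: vr[A=6144/3121 B=6144/3121 D=9007104/3985517 G=3881984/1045535] → run A
t=16: vr[A=7168/3121 B=6144/3121 D=9007104/3985517 G=3881984/1045535] → run B
t=17: vr[A=7168/3121 B=7168/3121 D=9007104/3985517 G=3881984/1045535] → run D
t=18: vr[A=7168/3121 B=7168/3121 D=12203008/3985517 G=3881984/1045535] → run A
t=19: vr[B=7168/3121 D=12203008/3985517 G=3881984/1045535] → run B
t=20: vr[B=8192/3121 D=12203008/3985517 G=3881984/1045535] → run B
t=21: vr[B=9216/3121 D=12203008/3985517 G=3881984/1045535] → run B
t=22: vr[D=12203008/3985517 G=3881984/1045535] → run D
t=23: vr[D=15398912/3985517 G=3881984/1045535] → run G
t=24: vr[D=15398912/3985517 G=7077888/1045535] → run D
t=25: vr[D=18594816/3985517 G=7077888/1045535] → run D
t=26: vr[D=21790720/3985517 G=7077888/1045535] → run D
t=27: vr[G=7077888/1045535] → run G
t=28: (idle)
t=29: (idle)
t=30: (idle)
t=31: (idle)
t=32: (idle)
t=33: (idle)

completion order = F, A, B, D, G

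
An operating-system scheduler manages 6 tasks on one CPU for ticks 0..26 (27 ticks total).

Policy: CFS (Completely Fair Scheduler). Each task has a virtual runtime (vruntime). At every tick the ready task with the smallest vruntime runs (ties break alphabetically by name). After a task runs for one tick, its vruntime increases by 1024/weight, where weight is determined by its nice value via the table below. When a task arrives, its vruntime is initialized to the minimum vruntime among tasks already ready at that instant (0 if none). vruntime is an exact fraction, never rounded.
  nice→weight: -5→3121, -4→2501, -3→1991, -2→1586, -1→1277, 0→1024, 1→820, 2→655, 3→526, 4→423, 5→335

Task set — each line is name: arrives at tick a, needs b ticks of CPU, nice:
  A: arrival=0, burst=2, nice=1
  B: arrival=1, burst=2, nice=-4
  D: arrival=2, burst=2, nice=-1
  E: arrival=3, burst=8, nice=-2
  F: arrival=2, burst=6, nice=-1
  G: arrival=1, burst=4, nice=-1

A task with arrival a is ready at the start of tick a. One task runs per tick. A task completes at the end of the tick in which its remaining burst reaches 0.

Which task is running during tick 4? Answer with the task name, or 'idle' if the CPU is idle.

t=0: vr[A=0] → run A
t=1: vr[A=256/205 B=256/205 G=256/205] → run A
t=2: vr[B=256/205 D=256/205 F=256/205 G=256/205] → run B
t=3: vr[B=20736/12505 D=256/205 E=256/205 F=256/205 G=256/205] → run D
t=4: vr[B=20736/12505 D=536832/261785 E=256/205 F=256/205 G=256/205] → run E
t=5: vr[B=20736/12505 D=536832/261785 E=307968/162565 F=256/205 G=256/205] → run F
t=6: vr[B=20736/12505 D=536832/261785 E=307968/162565 F=536832/261785 G=256/205] → run G
t=7: vr[B=20736/12505 D=536832/261785 E=307968/162565 F=536832/261785 G=536832/261785] → run B
t=8: vr[D=536832/261785 E=307968/162565 F=536832/261785 G=536832/261785] → run E
t=9: vr[D=536832/261785 E=412928/162565 F=536832/261785 G=536832/261785] → run D
t=10: vr[E=412928/162565 F=536832/261785 G=536832/261785] → run F
t=11: vr[E=412928/162565 F=746752/261785 G=536832/261785] → run G
t=12: vr[E=412928/162565 F=746752/261785 G=746752/261785] → run E
t=13: vr[E=517888/162565 F=746752/261785 G=746752/261785] → run F
t=14: vr[E=517888/162565 F=956672/261785 G=746752/261785] → run G
t=15: vr[E=517888/162565 F=956672/261785 G=956672/261785] → run E
t=16: vr[E=622848/162565 F=956672/261785 G=956672/261785] → run F
t=17: vr[E=622848/162565 F=1166592/261785 G=956672/261785] → run G
t=18: vr[E=622848/162565 F=1166592/261785] → run E
t=19: vr[E=727808/162565 F=1166592/261785] → run F
t=20: vr[E=727808/162565 F=1376512/261785] → run E
t=21: vr[E=832768/162565 F=1376512/261785] → run E
t=22: vr[E=937728/162565 F=1376512/261785] → run F
t=23: vr[E=937728/162565] → run E
t=24: (idle)
t=25: (idle)
t=26: (idle)

running at tick 4 = E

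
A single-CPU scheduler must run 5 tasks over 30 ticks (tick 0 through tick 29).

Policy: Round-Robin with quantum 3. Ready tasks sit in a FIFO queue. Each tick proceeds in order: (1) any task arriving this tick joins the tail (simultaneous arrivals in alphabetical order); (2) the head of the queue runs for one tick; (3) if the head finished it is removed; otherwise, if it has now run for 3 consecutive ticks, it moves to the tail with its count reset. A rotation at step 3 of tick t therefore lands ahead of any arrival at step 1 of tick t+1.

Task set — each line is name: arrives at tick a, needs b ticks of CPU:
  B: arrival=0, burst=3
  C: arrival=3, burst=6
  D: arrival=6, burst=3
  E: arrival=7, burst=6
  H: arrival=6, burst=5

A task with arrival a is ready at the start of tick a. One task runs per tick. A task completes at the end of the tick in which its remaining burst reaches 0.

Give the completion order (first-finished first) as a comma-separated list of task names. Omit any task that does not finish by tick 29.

t=0: queue=[B] q_used=0 → run B
t=1: queue=[B] q_used=1 → run B
t=2: queue=[B] q_used=2 → run B
t=3: queue=[C] q_used=0 → run C
t=4: queue=[C] q_used=1 → run C
t=5: queue=[C] q_used=2 → run C
t=6: queue=[C,D,H] q_used=0 → run C
t=7: queue=[C,D,H,E] q_used=1 → run C
t=8: queue=[C,D,H,E] q_used=2 → run C
t=9: queue=[D,H,E] q_used=0 → run D
t=10: queue=[D,H,E] q_used=1 → run D
t=11: queue=[D,H,E] q_used=2 → run D
t=12: queue=[H,E] q_used=0 → run H
t=13: queue=[H,E] q_used=1 → run H
t=14: queue=[H,E] q_used=2 → run H
t=15: queue=[E,H] q_used=0 → run E
t=16: queue=[E,H] q_used=1 → run E
t=17: queue=[E,H] q_used=2 → run E
t=18: queue=[H,E] q_used=0 → run H
t=19: queue=[H,E] q_used=1 → run H
t=20: queue=[E] q_used=0 → run E
t=21: queue=[E] q_used=1 → run E
t=22: queue=[E] q_used=2 → run E
t=23: (idle)
t=24: (idle)
t=25: (idle)
t=26: (idle)
t=27: (idle)
t=28: (idle)
t=29: (idle)

completion order = B, C, D, H, E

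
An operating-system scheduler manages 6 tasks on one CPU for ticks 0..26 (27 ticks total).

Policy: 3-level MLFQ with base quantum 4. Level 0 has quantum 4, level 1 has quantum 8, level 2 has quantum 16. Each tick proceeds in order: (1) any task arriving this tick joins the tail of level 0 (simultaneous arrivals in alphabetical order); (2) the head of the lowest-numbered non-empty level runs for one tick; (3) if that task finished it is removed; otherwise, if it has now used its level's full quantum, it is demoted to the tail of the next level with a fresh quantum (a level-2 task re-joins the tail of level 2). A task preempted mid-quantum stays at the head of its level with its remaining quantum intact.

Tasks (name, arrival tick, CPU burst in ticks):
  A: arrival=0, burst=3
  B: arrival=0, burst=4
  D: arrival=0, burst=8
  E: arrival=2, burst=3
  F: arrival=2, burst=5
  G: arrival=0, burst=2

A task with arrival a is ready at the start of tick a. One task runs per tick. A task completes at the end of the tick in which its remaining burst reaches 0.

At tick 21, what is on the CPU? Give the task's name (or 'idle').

t=0: L0/L1/L2 = ABDG/-/- → run A
t=1: L0/L1/L2 = ABDG/-/- → run A
t=2: L0/L1/L2 = ABDGEF/-/- → run A
t=3: L0/L1/L2 = BDGEF/-/- → run B
t=4: L0/L1/L2 = BDGEF/-/- → run B
t=5: L0/L1/L2 = BDGEF/-/- → run B
t=6: L0/L1/L2 = BDGEF/-/- → run B
t=7: L0/L1/L2 = DGEF/-/- → run D
t=8: L0/L1/L2 = DGEF/-/- → run D
t=9: L0/L1/L2 = DGEF/-/- → run D
t=10: L0/L1/L2 = DGEF/-/- → run D
t=11: L0/L1/L2 = GEF/D/- → run G
t=12: L0/L1/L2 = GEF/D/- → run G
t=13: L0/L1/L2 = EF/D/- → run E
t=14: L0/L1/L2 = EF/D/- → run E
t=15: L0/L1/L2 = EF/D/- → run E
t=16: L0/L1/L2 = F/D/- → run F
t=17: L0/L1/L2 = F/D/- → run F
t=18: L0/L1/L2 = F/D/- → run F
t=19: L0/L1/L2 = F/D/- → run F
t=20: L0/L1/L2 = -/DF/- → run D
t=21: L0/L1/L2 = -/DF/- → run D
t=22: L0/L1/L2 = -/DF/- → run D
t=23: L0/L1/L2 = -/DF/- → run D
t=24: L0/L1/L2 = -/F/- → run F
t=25: (idle)
t=26: (idle)

running at tick 21 = D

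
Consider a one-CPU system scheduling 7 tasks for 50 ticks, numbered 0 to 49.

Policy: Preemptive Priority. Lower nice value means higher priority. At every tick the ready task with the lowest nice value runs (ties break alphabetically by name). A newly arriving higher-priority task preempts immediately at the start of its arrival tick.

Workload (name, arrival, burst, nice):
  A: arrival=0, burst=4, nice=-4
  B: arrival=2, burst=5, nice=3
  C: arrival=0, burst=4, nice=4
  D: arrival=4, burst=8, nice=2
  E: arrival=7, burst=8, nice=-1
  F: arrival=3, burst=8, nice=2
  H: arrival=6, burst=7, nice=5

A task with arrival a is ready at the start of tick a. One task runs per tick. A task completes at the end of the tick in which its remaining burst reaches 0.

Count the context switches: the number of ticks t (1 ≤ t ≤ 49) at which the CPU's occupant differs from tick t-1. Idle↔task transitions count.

context switches = 8

t=0: ready={A,C} → run A
t=1: ready={A,C} → run A
t=2: ready={A,B,C} → run A
t=3: ready={A,B,C,F} → run A
t=4: ready={B,C,D,F} → run D
t=5: ready={B,C,D,F} → run D
t=6: ready={B,C,D,F,H} → run D
t=7: ready={B,C,D,E,F,H} → run E
t=8: ready={B,C,D,E,F,H} → run E
t=9: ready={B,C,D,E,F,H} → run E
t=10: ready={B,C,D,E,F,H} → run E
t=11: ready={B,C,D,E,F,H} → run E
t=12: ready={B,C,D,E,F,H} → run E
t=13: ready={B,C,D,E,F,H} → run E
t=14: ready={B,C,D,E,F,H} → run E
t=15: ready={B,C,D,F,H} → run D
t=16: ready={B,C,D,F,H} → run D
t=17: ready={B,C,D,F,H} → run D
t=18: ready={B,C,D,F,H} → run D
t=19: ready={B,C,D,F,H} → run D
t=20: ready={B,C,F,H} → run F
t=21: ready={B,C,F,H} → run F
t=22: ready={B,C,F,H} → run F
t=23: ready={B,C,F,H} → run F
t=24: ready={B,C,F,H} → run F
t=25: ready={B,C,F,H} → run F
t=26: ready={B,C,F,H} → run F
t=27: ready={B,C,F,H} → run F
t=28: ready={B,C,H} → run B
t=29: ready={B,C,H} → run B
t=30: ready={B,C,H} → run B
t=31: ready={B,C,H} → run B
t=32: ready={B,C,H} → run B
t=33: ready={C,H} → run C
t=34: ready={C,H} → run C
t=35: ready={C,H} → run C
t=36: ready={C,H} → run C
t=37: ready={H} → run H
t=38: ready={H} → run H
t=39: ready={H} → run H
t=40: ready={H} → run H
t=41: ready={H} → run H
t=42: ready={H} → run H
t=43: ready={H} → run H
t=44: (idle)
t=45: (idle)
t=46: (idle)
t=47: (idle)
t=48: (idle)
t=49: (idle)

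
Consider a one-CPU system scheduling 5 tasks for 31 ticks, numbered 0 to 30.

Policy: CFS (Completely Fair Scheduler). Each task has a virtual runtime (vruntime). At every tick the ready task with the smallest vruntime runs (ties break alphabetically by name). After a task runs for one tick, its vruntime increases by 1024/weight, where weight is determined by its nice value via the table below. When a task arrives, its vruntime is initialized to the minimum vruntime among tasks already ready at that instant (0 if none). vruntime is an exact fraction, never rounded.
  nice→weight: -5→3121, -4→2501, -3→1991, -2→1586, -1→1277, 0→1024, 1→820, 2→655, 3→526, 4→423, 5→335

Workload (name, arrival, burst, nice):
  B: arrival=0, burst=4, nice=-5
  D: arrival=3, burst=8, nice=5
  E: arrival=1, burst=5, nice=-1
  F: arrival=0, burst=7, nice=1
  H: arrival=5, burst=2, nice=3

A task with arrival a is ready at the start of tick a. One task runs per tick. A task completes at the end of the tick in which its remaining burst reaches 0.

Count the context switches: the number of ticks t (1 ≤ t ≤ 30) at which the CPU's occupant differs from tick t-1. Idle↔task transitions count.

t=0: vr[B=0 F=0] → run B
t=1: vr[B=1024/3121 E=0 F=0] → run E
t=2: vr[B=1024/3121 E=1024/1277 F=0] → run F
t=3: vr[B=1024/3121 D=1024/3121 E=1024/1277 F=256/205] → run B
t=4: vr[B=2048/3121 D=1024/3121 E=1024/1277 F=256/205] → run D
t=5: vr[B=2048/3121 D=3538944/1045535 E=1024/1277 F=256/205 H=2048/3121] → run B
t=6: vr[B=3072/3121 D=3538944/1045535 E=1024/1277 F=256/205 H=2048/3121] → run H
t=7: vr[B=3072/3121 D=3538944/1045535 E=1024/1277 F=256/205 H=2136576/820823] → run E
t=8: vr[B=3072/3121 D=3538944/1045535 E=2048/1277 F=256/205 H=2136576/820823] → run B
t=9: vr[D=3538944/1045535 E=2048/1277 F=256/205 H=2136576/820823] → run F
t=10: vr[D=3538944/1045535 E=2048/1277 F=512/205 H=2136576/820823] → run E
t=11: vr[D=3538944/1045535 E=3072/1277 F=512/205 H=2136576/820823] → run E
t=12: vr[D=3538944/1045535 E=4096/1277 F=512/205 H=2136576/820823] → run F
t=13: vr[D=3538944/1045535 E=4096/1277 F=768/205 H=2136576/820823] → run H
t=14: vr[D=3538944/1045535 E=4096/1277 F=768/205] → run E
t=15: vr[D=3538944/1045535 F=768/205] → run D
t=16: vr[D=6734848/1045535 F=768/205] → run F
t=17: vr[D=6734848/1045535 F=1024/205] → run F
t=18: vr[D=6734848/1045535 F=256/41] → run F
t=19: vr[D=6734848/1045535 F=1536/205] → run D
t=20: vr[D=9930752/1045535 F=1536/205] → run F
t=21: vr[D=9930752/1045535] → run D
t=22: vr[D=13126656/1045535] → run D
t=23: vr[D=3264512/209107] → run D
t=24: vr[D=19518464/1045535] → run D
t=25: vr[D=22714368/1045535] → run D
t=26: (idle)
t=27: (idle)
t=28: (idle)
t=29: (idle)
t=30: (idle)

context switches = 19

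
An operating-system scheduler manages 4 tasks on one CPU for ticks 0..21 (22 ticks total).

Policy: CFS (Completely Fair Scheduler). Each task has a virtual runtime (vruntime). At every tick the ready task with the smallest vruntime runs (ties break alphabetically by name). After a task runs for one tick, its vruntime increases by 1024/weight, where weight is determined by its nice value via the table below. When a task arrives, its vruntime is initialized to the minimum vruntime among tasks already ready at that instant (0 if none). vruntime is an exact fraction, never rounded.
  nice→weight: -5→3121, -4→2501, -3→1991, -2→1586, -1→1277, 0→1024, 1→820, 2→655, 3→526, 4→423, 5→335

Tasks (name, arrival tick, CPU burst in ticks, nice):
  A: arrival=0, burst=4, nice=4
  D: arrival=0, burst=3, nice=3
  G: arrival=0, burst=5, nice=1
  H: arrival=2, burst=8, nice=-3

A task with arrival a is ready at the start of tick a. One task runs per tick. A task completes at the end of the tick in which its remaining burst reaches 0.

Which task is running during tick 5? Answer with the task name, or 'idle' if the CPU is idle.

t=0: vr[A=0 D=0 G=0] → run A
t=1: vr[A=1024/423 D=0 G=0] → run D
t=2: vr[A=1024/423 D=512/263 G=0 H=0] → run G
t=3: vr[A=1024/423 D=512/263 G=256/205 H=0] → run H
t=4: vr[A=1024/423 D=512/263 G=256/205 H=1024/1991] → run H
t=5: vr[A=1024/423 D=512/263 G=256/205 H=2048/1991] → run H
t=6: vr[A=1024/423 D=512/263 G=256/205 H=3072/1991] → run G
t=7: vr[A=1024/423 D=512/263 G=512/205 H=3072/1991] → run H
t=8: vr[A=1024/423 D=512/263 G=512/205 H=4096/1991] → run D
t=9: vr[A=1024/423 D=1024/263 G=512/205 H=4096/1991] → run H
t=10: vr[A=1024/423 D=1024/263 G=512/205 H=5120/1991] → run A
t=11: vr[A=2048/423 D=1024/263 G=512/205 H=5120/1991] → run G
t=12: vr[A=2048/423 D=1024/263 G=768/205 H=5120/1991] → run H
t=13: vr[A=2048/423 D=1024/263 G=768/205 H=6144/1991] → run H
t=14: vr[A=2048/423 D=1024/263 G=768/205 H=7168/1991] → run H
t=15: vr[A=2048/423 D=1024/263 G=768/205] → run G
t=16: vr[A=2048/423 D=1024/263 G=1024/205] → run D
t=17: vr[A=2048/423 G=1024/205] → run A
t=18: vr[A=1024/141 G=1024/205] → run G
t=19: vr[A=1024/141] → run A
t=20: (idle)
t=21: (idle)

running at tick 5 = H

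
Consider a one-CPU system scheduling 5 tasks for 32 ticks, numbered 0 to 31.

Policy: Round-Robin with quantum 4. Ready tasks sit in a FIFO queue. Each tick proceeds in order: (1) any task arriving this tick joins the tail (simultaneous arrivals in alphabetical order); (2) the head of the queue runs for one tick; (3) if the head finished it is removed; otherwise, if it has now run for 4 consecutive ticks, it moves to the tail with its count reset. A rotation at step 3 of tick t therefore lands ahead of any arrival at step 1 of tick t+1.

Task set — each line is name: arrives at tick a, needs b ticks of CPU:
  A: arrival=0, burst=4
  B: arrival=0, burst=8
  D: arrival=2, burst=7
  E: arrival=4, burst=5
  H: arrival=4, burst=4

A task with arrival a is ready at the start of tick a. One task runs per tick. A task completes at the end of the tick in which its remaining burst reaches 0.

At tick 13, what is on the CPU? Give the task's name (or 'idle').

t=0: queue=[A,B] q_used=0 → run A
t=1: queue=[A,B] q_used=1 → run A
t=2: queue=[A,B,D] q_used=2 → run A
t=3: queue=[A,B,D] q_used=3 → run A
t=4: queue=[B,D,E,H] q_used=0 → run B
t=5: queue=[B,D,E,H] q_used=1 → run B
t=6: queue=[B,D,E,H] q_used=2 → run B
t=7: queue=[B,D,E,H] q_used=3 → run B
t=8: queue=[D,E,H,B] q_used=0 → run D
t=9: queue=[D,E,H,B] q_used=1 → run D
t=10: queue=[D,E,H,B] q_used=2 → run D
t=11: queue=[D,E,H,B] q_used=3 → run D
t=12: queue=[E,H,B,D] q_used=0 → run E
t=13: queue=[E,H,B,D] q_used=1 → run E
t=14: queue=[E,H,B,D] q_used=2 → run E
t=15: queue=[E,H,B,D] q_used=3 → run E
t=16: queue=[H,B,D,E] q_used=0 → run H
t=17: queue=[H,B,D,E] q_used=1 → run H
t=18: queue=[H,B,D,E] q_used=2 → run H
t=19: queue=[H,B,D,E] q_used=3 → run H
t=20: queue=[B,D,E] q_used=0 → run B
t=21: queue=[B,D,E] q_used=1 → run B
t=22: queue=[B,D,E] q_used=2 → run B
t=23: queue=[B,D,E] q_used=3 → run B
t=24: queue=[D,E] q_used=0 → run D
t=25: queue=[D,E] q_used=1 → run D
t=26: queue=[D,E] q_used=2 → run D
t=27: queue=[E] q_used=0 → run E
t=28: (idle)
t=29: (idle)
t=30: (idle)
t=31: (idle)

running at tick 13 = E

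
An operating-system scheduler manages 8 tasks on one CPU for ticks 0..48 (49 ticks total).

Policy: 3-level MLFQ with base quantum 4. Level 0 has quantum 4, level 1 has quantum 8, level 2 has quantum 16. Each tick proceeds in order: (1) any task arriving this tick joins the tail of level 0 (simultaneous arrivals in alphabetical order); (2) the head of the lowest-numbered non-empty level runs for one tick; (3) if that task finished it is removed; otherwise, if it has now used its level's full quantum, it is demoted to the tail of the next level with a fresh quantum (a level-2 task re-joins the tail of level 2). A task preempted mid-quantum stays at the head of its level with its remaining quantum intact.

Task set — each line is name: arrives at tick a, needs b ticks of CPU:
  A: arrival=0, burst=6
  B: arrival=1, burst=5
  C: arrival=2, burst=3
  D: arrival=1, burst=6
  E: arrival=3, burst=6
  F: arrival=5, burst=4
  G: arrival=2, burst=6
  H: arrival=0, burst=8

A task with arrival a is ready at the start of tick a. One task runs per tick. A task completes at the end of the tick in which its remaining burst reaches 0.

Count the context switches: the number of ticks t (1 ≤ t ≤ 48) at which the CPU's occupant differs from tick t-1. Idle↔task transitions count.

t=0: L0/L1/L2 = AH/-/- → run A
t=1: L0/L1/L2 = AHBD/-/- → run A
t=2: L0/L1/L2 = AHBDCG/-/- → run A
t=3: L0/L1/L2 = AHBDCGE/-/- → run A
t=4: L0/L1/L2 = HBDCGE/A/- → run H
t=5: L0/L1/L2 = HBDCGEF/A/- → run H
t=6: L0/L1/L2 = HBDCGEF/A/- → run H
t=7: L0/L1/L2 = HBDCGEF/A/- → run H
t=8: L0/L1/L2 = BDCGEF/AH/- → run B
t=9: L0/L1/L2 = BDCGEF/AH/- → run B
t=10: L0/L1/L2 = BDCGEF/AH/- → run B
t=11: L0/L1/L2 = BDCGEF/AH/- → run B
t=12: L0/L1/L2 = DCGEF/AHB/- → run D
t=13: L0/L1/L2 = DCGEF/AHB/- → run D
t=14: L0/L1/L2 = DCGEF/AHB/- → run D
t=15: L0/L1/L2 = DCGEF/AHB/- → run D
t=16: L0/L1/L2 = CGEF/AHBD/- → run C
t=17: L0/L1/L2 = CGEF/AHBD/- → run C
t=18: L0/L1/L2 = CGEF/AHBD/- → run C
t=19: L0/L1/L2 = GEF/AHBD/- → run G
t=20: L0/L1/L2 = GEF/AHBD/- → run G
t=21: L0/L1/L2 = GEF/AHBD/- → run G
t=22: L0/L1/L2 = GEF/AHBD/- → run G
t=23: L0/L1/L2 = EF/AHBDG/- → run E
t=24: L0/L1/L2 = EF/AHBDG/- → run E
t=25: L0/L1/L2 = EF/AHBDG/- → run E
t=26: L0/L1/L2 = EF/AHBDG/- → run E
t=27: L0/L1/L2 = F/AHBDGE/- → run F
t=28: L0/L1/L2 = F/AHBDGE/- → run F
t=29: L0/L1/L2 = F/AHBDGE/- → run F
t=30: L0/L1/L2 = F/AHBDGE/- → run F
t=31: L0/L1/L2 = -/AHBDGE/- → run A
t=32: L0/L1/L2 = -/AHBDGE/- → run A
t=33: L0/L1/L2 = -/HBDGE/- → run H
t=34: L0/L1/L2 = -/HBDGE/- → run H
t=35: L0/L1/L2 = -/HBDGE/- → run H
t=36: L0/L1/L2 = -/HBDGE/- → run H
t=37: L0/L1/L2 = -/BDGE/- → run B
t=38: L0/L1/L2 = -/DGE/- → run D
t=39: L0/L1/L2 = -/DGE/- → run D
t=40: L0/L1/L2 = -/GE/- → run G
t=41: L0/L1/L2 = -/GE/- → run G
t=42: L0/L1/L2 = -/E/- → run E
t=43: L0/L1/L2 = -/E/- → run E
t=44: (idle)
t=45: (idle)
t=46: (idle)
t=47: (idle)
t=48: (idle)

context switches = 14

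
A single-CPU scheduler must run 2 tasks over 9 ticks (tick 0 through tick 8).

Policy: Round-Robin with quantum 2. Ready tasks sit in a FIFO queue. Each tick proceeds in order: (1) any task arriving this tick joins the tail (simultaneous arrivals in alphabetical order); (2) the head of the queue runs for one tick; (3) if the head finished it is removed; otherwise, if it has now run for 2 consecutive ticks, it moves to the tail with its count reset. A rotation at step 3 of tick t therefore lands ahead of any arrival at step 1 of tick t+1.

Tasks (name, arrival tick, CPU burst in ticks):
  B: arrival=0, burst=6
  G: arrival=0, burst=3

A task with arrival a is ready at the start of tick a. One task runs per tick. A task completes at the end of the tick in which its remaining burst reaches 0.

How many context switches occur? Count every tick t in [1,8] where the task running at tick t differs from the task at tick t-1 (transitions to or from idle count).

context switches = 4

t=0: queue=[B,G] q_used=0 → run B
t=1: queue=[B,G] q_used=1 → run B
t=2: queue=[G,B] q_used=0 → run G
t=3: queue=[G,B] q_used=1 → run G
t=4: queue=[B,G] q_used=0 → run B
t=5: queue=[B,G] q_used=1 → run B
t=6: queue=[G,B] q_used=0 → run G
t=7: queue=[B] q_used=0 → run B
t=8: queue=[B] q_used=1 → run B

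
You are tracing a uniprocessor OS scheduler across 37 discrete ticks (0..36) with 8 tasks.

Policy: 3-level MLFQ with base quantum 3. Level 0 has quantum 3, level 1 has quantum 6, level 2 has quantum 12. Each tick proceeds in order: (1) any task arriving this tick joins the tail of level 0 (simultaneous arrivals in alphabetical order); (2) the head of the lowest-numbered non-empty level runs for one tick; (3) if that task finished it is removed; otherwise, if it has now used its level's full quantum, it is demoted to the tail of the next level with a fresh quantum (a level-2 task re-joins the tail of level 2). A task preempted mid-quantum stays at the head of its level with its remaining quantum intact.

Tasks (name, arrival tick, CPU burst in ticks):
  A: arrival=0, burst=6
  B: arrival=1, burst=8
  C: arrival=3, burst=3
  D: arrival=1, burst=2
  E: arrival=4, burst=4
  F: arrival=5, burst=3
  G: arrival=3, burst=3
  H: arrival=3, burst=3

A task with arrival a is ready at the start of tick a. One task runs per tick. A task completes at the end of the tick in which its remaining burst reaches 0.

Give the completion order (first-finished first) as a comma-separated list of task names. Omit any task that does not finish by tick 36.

completion order = D, C, G, H, F, A, B, E

t=0: L0/L1/L2 = A/-/- → run A
t=1: L0/L1/L2 = ABD/-/- → run A
t=2: L0/L1/L2 = ABD/-/- → run A
t=3: L0/L1/L2 = BDCGH/A/- → run B
t=4: L0/L1/L2 = BDCGHE/A/- → run B
t=5: L0/L1/L2 = BDCGHEF/A/- → run B
t=6: L0/L1/L2 = DCGHEF/AB/- → run D
t=7: L0/L1/L2 = DCGHEF/AB/- → run D
t=8: L0/L1/L2 = CGHEF/AB/- → run C
t=9: L0/L1/L2 = CGHEF/AB/- → run C
t=10: L0/L1/L2 = CGHEF/AB/- → run C
t=11: L0/L1/L2 = GHEF/AB/- → run G
t=12: L0/L1/L2 = GHEF/AB/- → run G
t=13: L0/L1/L2 = GHEF/AB/- → run G
t=14: L0/L1/L2 = HEF/AB/- → run H
t=15: L0/L1/L2 = HEF/AB/- → run H
t=16: L0/L1/L2 = HEF/AB/- → run H
t=17: L0/L1/L2 = EF/AB/- → run E
t=18: L0/L1/L2 = EF/AB/- → run E
t=19: L0/L1/L2 = EF/AB/- → run E
t=20: L0/L1/L2 = F/ABE/- → run F
t=21: L0/L1/L2 = F/ABE/- → run F
t=22: L0/L1/L2 = F/ABE/- → run F
t=23: L0/L1/L2 = -/ABE/- → run A
t=24: L0/L1/L2 = -/ABE/- → run A
t=25: L0/L1/L2 = -/ABE/- → run A
t=26: L0/L1/L2 = -/BE/- → run B
t=27: L0/L1/L2 = -/BE/- → run B
t=28: L0/L1/L2 = -/BE/- → run B
t=29: L0/L1/L2 = -/BE/- → run B
t=30: L0/L1/L2 = -/BE/- → run B
t=31: L0/L1/L2 = -/E/- → run E
t=32: (idle)
t=33: (idle)
t=34: (idle)
t=35: (idle)
t=36: (idle)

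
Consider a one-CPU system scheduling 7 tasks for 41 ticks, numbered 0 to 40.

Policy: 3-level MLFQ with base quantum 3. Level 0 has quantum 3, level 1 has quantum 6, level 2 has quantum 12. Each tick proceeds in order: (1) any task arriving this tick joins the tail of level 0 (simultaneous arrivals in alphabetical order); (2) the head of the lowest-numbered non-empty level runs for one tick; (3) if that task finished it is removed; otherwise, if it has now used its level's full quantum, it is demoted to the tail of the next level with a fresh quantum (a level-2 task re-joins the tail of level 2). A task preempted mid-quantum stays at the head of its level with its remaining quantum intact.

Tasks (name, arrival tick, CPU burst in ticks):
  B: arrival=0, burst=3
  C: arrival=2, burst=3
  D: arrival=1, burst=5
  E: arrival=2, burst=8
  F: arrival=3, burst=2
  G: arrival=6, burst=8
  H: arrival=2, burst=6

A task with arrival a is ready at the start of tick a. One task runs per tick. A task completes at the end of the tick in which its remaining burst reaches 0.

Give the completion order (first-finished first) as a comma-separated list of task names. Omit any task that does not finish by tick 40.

completion order = B, C, F, D, E, H, G

t=0: L0/L1/L2 = B/-/- → run B
t=1: L0/L1/L2 = BD/-/- → run B
t=2: L0/L1/L2 = BDCEH/-/- → run B
t=3: L0/L1/L2 = DCEHF/-/- → run D
t=4: L0/L1/L2 = DCEHF/-/- → run D
t=5: L0/L1/L2 = DCEHF/-/- → run D
t=6: L0/L1/L2 = CEHFG/D/- → run C
t=7: L0/L1/L2 = CEHFG/D/- → run C
t=8: L0/L1/L2 = CEHFG/D/- → run C
t=9: L0/L1/L2 = EHFG/D/- → run E
t=10: L0/L1/L2 = EHFG/D/- → run E
t=11: L0/L1/L2 = EHFG/D/- → run E
t=12: L0/L1/L2 = HFG/DE/- → run H
t=13: L0/L1/L2 = HFG/DE/- → run H
t=14: L0/L1/L2 = HFG/DE/- → run H
t=15: L0/L1/L2 = FG/DEH/- → run F
t=16: L0/L1/L2 = FG/DEH/- → run F
t=17: L0/L1/L2 = G/DEH/- → run G
t=18: L0/L1/L2 = G/DEH/- → run G
t=19: L0/L1/L2 = G/DEH/- → run G
t=20: L0/L1/L2 = -/DEHG/- → run D
t=21: L0/L1/L2 = -/DEHG/- → run D
t=22: L0/L1/L2 = -/EHG/- → run E
t=23: L0/L1/L2 = -/EHG/- → run E
t=24: L0/L1/L2 = -/EHG/- → run E
t=25: L0/L1/L2 = -/EHG/- → run E
t=26: L0/L1/L2 = -/EHG/- → run E
t=27: L0/L1/L2 = -/HG/- → run H
t=28: L0/L1/L2 = -/HG/- → run H
t=29: L0/L1/L2 = -/HG/- → run H
t=30: L0/L1/L2 = -/G/- → run G
t=31: L0/L1/L2 = -/G/- → run G
t=32: L0/L1/L2 = -/G/- → run G
t=33: L0/L1/L2 = -/G/- → run G
t=34: L0/L1/L2 = -/G/- → run G
t=35: (idle)
t=36: (idle)
t=37: (idle)
t=38: (idle)
t=39: (idle)
t=40: (idle)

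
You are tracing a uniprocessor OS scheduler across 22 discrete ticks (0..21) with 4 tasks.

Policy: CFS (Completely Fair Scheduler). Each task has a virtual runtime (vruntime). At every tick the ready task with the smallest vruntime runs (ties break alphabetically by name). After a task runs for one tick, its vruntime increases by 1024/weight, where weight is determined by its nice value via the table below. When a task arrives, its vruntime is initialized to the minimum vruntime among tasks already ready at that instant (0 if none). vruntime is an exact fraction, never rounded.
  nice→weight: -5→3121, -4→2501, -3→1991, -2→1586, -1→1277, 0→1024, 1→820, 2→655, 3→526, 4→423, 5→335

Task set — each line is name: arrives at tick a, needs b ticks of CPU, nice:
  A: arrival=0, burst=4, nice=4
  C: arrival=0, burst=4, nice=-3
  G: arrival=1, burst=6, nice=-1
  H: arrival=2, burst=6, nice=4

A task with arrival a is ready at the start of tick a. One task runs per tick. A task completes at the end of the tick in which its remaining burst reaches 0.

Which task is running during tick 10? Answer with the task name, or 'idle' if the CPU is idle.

t=0: vr[A=0 C=0] → run A
t=1: vr[A=1024/423 C=0 G=0] → run C
t=2: vr[A=1024/423 C=1024/1991 G=0 H=0] → run G
t=3: vr[A=1024/423 C=1024/1991 G=1024/1277 H=0] → run H
t=4: vr[A=1024/423 C=1024/1991 G=1024/1277 H=1024/423] → run C
t=5: vr[A=1024/423 C=2048/1991 G=1024/1277 H=1024/423] → run G
t=6: vr[A=1024/423 C=2048/1991 G=2048/1277 H=1024/423] → run C
t=7: vr[A=1024/423 C=3072/1991 G=2048/1277 H=1024/423] → run C
t=8: vr[A=1024/423 G=2048/1277 H=1024/423] → run G
t=9: vr[A=1024/423 G=3072/1277 H=1024/423] → run G
t=10: vr[A=1024/423 G=4096/1277 H=1024/423] → run A
t=11: vr[A=2048/423 G=4096/1277 H=1024/423] → run H
t=12: vr[A=2048/423 G=4096/1277 H=2048/423] → run G
t=13: vr[A=2048/423 G=5120/1277 H=2048/423] → run G
t=14: vr[A=2048/423 H=2048/423] → run A
t=15: vr[A=1024/141 H=2048/423] → run H
t=16: vr[A=1024/141 H=1024/141] → run A
t=17: vr[H=1024/141] → run H
t=18: vr[H=4096/423] → run H
t=19: vr[H=5120/423] → run H
t=20: (idle)
t=21: (idle)

running at tick 10 = A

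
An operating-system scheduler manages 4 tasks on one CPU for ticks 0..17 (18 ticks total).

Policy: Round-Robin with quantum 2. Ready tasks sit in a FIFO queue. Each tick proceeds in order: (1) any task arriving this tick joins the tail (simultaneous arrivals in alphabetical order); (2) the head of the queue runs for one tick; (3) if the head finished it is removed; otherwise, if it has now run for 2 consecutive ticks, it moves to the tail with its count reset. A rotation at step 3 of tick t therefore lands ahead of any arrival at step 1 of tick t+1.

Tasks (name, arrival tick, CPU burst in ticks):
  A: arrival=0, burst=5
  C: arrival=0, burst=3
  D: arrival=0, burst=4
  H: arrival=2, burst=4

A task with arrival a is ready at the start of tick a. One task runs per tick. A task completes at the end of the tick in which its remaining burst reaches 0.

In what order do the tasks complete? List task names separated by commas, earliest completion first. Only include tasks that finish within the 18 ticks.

completion order = C, D, A, H

t=0: queue=[A,C,D] q_used=0 → run A
t=1: queue=[A,C,D] q_used=1 → run A
t=2: queue=[C,D,A,H] q_used=0 → run C
t=3: queue=[C,D,A,H] q_used=1 → run C
t=4: queue=[D,A,H,C] q_used=0 → run D
t=5: queue=[D,A,H,C] q_used=1 → run D
t=6: queue=[A,H,C,D] q_used=0 → run A
t=7: queue=[A,H,C,D] q_used=1 → run A
t=8: queue=[H,C,D,A] q_used=0 → run H
t=9: queue=[H,C,D,A] q_used=1 → run H
t=10: queue=[C,D,A,H] q_used=0 → run C
t=11: queue=[D,A,H] q_used=0 → run D
t=12: queue=[D,A,H] q_used=1 → run D
t=13: queue=[A,H] q_used=0 → run A
t=14: queue=[H] q_used=0 → run H
t=15: queue=[H] q_used=1 → run H
t=16: (idle)
t=17: (idle)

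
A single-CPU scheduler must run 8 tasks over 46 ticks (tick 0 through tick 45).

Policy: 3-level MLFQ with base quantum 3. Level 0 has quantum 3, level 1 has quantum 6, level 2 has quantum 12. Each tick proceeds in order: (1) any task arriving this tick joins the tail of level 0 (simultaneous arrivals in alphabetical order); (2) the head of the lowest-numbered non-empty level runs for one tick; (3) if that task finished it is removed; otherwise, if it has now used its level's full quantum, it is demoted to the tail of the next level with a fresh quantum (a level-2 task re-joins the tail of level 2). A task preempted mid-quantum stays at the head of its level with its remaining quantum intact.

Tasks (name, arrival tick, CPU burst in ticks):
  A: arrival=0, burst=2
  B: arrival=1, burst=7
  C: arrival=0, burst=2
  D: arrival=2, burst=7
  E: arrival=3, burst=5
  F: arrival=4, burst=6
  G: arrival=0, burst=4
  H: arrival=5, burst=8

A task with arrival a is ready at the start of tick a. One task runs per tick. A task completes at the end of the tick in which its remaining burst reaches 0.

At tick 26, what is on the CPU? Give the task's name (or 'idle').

t=0: L0/L1/L2 = ACG/-/- → run A
t=1: L0/L1/L2 = ACGB/-/- → run A
t=2: L0/L1/L2 = CGBD/-/- → run C
t=3: L0/L1/L2 = CGBDE/-/- → run C
t=4: L0/L1/L2 = GBDEF/-/- → run G
t=5: L0/L1/L2 = GBDEFH/-/- → run G
t=6: L0/L1/L2 = GBDEFH/-/- → run G
t=7: L0/L1/L2 = BDEFH/G/- → run B
t=8: L0/L1/L2 = BDEFH/G/- → run B
t=9: L0/L1/L2 = BDEFH/G/- → run B
t=10: L0/L1/L2 = DEFH/GB/- → run D
t=11: L0/L1/L2 = DEFH/GB/- → run D
t=12: L0/L1/L2 = DEFH/GB/- → run D
t=13: L0/L1/L2 = EFH/GBD/- → run E
t=14: L0/L1/L2 = EFH/GBD/- → run E
t=15: L0/L1/L2 = EFH/GBD/- → run E
t=16: L0/L1/L2 = FH/GBDE/- → run F
t=17: L0/L1/L2 = FH/GBDE/- → run F
t=18: L0/L1/L2 = FH/GBDE/- → run F
t=19: L0/L1/L2 = H/GBDEF/- → run H
t=20: L0/L1/L2 = H/GBDEF/- → run H
t=21: L0/L1/L2 = H/GBDEF/- → run H
t=22: L0/L1/L2 = -/GBDEFH/- → run G
t=23: L0/L1/L2 = -/BDEFH/- → run B
t=24: L0/L1/L2 = -/BDEFH/- → run B
t=25: L0/L1/L2 = -/BDEFH/- → run B
t=26: L0/L1/L2 = -/BDEFH/- → run B
t=27: L0/L1/L2 = -/DEFH/- → run D
t=28: L0/L1/L2 = -/DEFH/- → run D
t=29: L0/L1/L2 = -/DEFH/- → run D
t=30: L0/L1/L2 = -/DEFH/- → run D
t=31: L0/L1/L2 = -/EFH/- → run E
t=32: L0/L1/L2 = -/EFH/- → run E
t=33: L0/L1/L2 = -/FH/- → run F
t=34: L0/L1/L2 = -/FH/- → run F
t=35: L0/L1/L2 = -/FH/- → run F
t=36: L0/L1/L2 = -/H/- → run H
t=37: L0/L1/L2 = -/H/- → run H
t=38: L0/L1/L2 = -/H/- → run H
t=39: L0/L1/L2 = -/H/- → run H
t=40: L0/L1/L2 = -/H/- → run H
t=41: (idle)
t=42: (idle)
t=43: (idle)
t=44: (idle)
t=45: (idle)

running at tick 26 = B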